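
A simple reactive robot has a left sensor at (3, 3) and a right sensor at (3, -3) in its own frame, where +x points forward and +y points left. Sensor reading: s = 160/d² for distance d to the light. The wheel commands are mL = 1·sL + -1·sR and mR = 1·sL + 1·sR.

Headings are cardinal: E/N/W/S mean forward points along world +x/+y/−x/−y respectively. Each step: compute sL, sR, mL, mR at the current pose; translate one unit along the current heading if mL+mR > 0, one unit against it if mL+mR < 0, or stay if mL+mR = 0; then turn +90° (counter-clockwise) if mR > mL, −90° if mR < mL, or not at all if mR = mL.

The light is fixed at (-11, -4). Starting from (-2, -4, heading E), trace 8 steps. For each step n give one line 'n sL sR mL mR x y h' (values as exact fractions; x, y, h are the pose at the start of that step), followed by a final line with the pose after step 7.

0 160/153 160/153 0 320/153 -2 -4 E
1 80/29 80/89 4800/2581 9440/2581 -1 -4 N
2 160/53 32/13 384/689 3776/689 -1 -3 W
3 40/37 4 -108/37 188/37 -2 -3 S
4 160/153 160/153 0 320/153 -2 -4 E
5 80/29 80/89 4800/2581 9440/2581 -1 -4 N
6 160/53 32/13 384/689 3776/689 -1 -3 W
7 40/37 4 -108/37 188/37 -2 -3 S
final -2 -4 E

n=0: pose=(-2,-4,E); sL=160/153, sR=160/153; mL=0, mR=320/153; mL+mR=320/153 → advance +1; mR−mL=320/153 → turn +1·90°
n=1: pose=(-1,-4,N); sL=80/29, sR=80/89; mL=4800/2581, mR=9440/2581; mL+mR=160/29 → advance +1; mR−mL=160/89 → turn +1·90°
n=2: pose=(-1,-3,W); sL=160/53, sR=32/13; mL=384/689, mR=3776/689; mL+mR=320/53 → advance +1; mR−mL=64/13 → turn +1·90°
n=3: pose=(-2,-3,S); sL=40/37, sR=4; mL=-108/37, mR=188/37; mL+mR=80/37 → advance +1; mR−mL=8 → turn +1·90°
n=4: pose=(-2,-4,E); sL=160/153, sR=160/153; mL=0, mR=320/153; mL+mR=320/153 → advance +1; mR−mL=320/153 → turn +1·90°
n=5: pose=(-1,-4,N); sL=80/29, sR=80/89; mL=4800/2581, mR=9440/2581; mL+mR=160/29 → advance +1; mR−mL=160/89 → turn +1·90°
n=6: pose=(-1,-3,W); sL=160/53, sR=32/13; mL=384/689, mR=3776/689; mL+mR=320/53 → advance +1; mR−mL=64/13 → turn +1·90°
n=7: pose=(-2,-3,S); sL=40/37, sR=4; mL=-108/37, mR=188/37; mL+mR=80/37 → advance +1; mR−mL=8 → turn +1·90°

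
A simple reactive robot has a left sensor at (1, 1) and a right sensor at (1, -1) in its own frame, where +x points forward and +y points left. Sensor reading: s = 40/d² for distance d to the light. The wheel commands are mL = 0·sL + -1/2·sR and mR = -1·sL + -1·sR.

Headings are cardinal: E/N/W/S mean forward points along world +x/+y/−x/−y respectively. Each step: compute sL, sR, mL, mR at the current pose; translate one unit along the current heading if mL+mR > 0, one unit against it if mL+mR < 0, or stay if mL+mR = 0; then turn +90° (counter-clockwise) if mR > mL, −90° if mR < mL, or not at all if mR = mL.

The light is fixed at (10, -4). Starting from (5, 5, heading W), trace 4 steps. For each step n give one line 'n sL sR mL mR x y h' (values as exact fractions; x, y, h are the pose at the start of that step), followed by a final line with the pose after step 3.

0 2/5 5/17 -5/34 -59/85 5 5 W
1 8/25 40/109 -20/109 -1872/2725 6 5 N
2 4/9 20/29 -10/29 -296/261 6 4 E
3 8/13 8/17 -4/17 -240/221 5 4 S
final 5 5 W

n=0: pose=(5,5,W); sL=2/5, sR=5/17; mL=-5/34, mR=-59/85; mL+mR=-143/170 → advance -1; mR−mL=-93/170 → turn -1·90°
n=1: pose=(6,5,N); sL=8/25, sR=40/109; mL=-20/109, mR=-1872/2725; mL+mR=-2372/2725 → advance -1; mR−mL=-1372/2725 → turn -1·90°
n=2: pose=(6,4,E); sL=4/9, sR=20/29; mL=-10/29, mR=-296/261; mL+mR=-386/261 → advance -1; mR−mL=-206/261 → turn -1·90°
n=3: pose=(5,4,S); sL=8/13, sR=8/17; mL=-4/17, mR=-240/221; mL+mR=-292/221 → advance -1; mR−mL=-188/221 → turn -1·90°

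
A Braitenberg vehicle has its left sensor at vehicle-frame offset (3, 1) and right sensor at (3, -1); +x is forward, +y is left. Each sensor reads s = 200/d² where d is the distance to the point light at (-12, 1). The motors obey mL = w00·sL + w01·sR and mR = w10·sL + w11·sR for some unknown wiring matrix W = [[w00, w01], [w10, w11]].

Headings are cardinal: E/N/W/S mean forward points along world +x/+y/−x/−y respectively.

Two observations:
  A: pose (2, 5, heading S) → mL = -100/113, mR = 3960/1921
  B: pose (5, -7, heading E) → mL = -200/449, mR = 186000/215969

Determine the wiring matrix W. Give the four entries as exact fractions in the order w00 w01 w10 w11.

-1 0 1 1

obs A: pose=(2,5,S) → sL=100/113, sR=20/17, mL=-100/113, mR=3960/1921
obs B: pose=(5,-7,E) → sL=200/449, sR=200/481, mL=-200/449, mR=186000/215969
sensor matrix S = [[100/113, 20/17], [200/449, 200/481]]; det S = -64752000/414876449
solve [mL_A; mL_B] = S·[w00; w01] and [mR_A; mR_B] = S·[w10; w11]:
  w00 = -1, w01 = 0, w10 = 1, w11 = 1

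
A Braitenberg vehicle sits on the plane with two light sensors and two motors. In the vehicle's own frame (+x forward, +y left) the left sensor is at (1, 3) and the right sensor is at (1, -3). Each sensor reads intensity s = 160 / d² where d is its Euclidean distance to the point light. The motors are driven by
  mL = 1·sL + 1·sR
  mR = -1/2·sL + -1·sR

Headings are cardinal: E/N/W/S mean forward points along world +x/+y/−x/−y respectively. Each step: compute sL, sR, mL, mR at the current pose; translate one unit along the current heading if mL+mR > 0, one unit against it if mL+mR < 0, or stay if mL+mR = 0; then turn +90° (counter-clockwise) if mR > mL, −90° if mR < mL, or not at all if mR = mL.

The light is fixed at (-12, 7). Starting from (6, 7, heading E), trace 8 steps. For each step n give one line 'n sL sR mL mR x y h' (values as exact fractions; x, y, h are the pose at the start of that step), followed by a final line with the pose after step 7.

0 16/37 16/37 32/37 -24/37 6 7 E
1 32/97 160/257 23744/24929 -19632/24929 7 7 S
2 8/17 20/41 668/697 -504/697 7 6 W
3 32/45 160/441 2368/2205 -176/245 6 6 N
4 16/37 16/37 32/37 -24/37 6 7 E
5 32/97 160/257 23744/24929 -19632/24929 7 7 S
6 8/17 20/41 668/697 -504/697 7 6 W
7 32/45 160/441 2368/2205 -176/245 6 6 N
final 6 7 E

n=0: pose=(6,7,E); sL=16/37, sR=16/37; mL=32/37, mR=-24/37; mL+mR=8/37 → advance +1; mR−mL=-56/37 → turn -1·90°
n=1: pose=(7,7,S); sL=32/97, sR=160/257; mL=23744/24929, mR=-19632/24929; mL+mR=16/97 → advance +1; mR−mL=-43376/24929 → turn -1·90°
n=2: pose=(7,6,W); sL=8/17, sR=20/41; mL=668/697, mR=-504/697; mL+mR=4/17 → advance +1; mR−mL=-1172/697 → turn -1·90°
n=3: pose=(6,6,N); sL=32/45, sR=160/441; mL=2368/2205, mR=-176/245; mL+mR=16/45 → advance +1; mR−mL=-3952/2205 → turn -1·90°
n=4: pose=(6,7,E); sL=16/37, sR=16/37; mL=32/37, mR=-24/37; mL+mR=8/37 → advance +1; mR−mL=-56/37 → turn -1·90°
n=5: pose=(7,7,S); sL=32/97, sR=160/257; mL=23744/24929, mR=-19632/24929; mL+mR=16/97 → advance +1; mR−mL=-43376/24929 → turn -1·90°
n=6: pose=(7,6,W); sL=8/17, sR=20/41; mL=668/697, mR=-504/697; mL+mR=4/17 → advance +1; mR−mL=-1172/697 → turn -1·90°
n=7: pose=(6,6,N); sL=32/45, sR=160/441; mL=2368/2205, mR=-176/245; mL+mR=16/45 → advance +1; mR−mL=-3952/2205 → turn -1·90°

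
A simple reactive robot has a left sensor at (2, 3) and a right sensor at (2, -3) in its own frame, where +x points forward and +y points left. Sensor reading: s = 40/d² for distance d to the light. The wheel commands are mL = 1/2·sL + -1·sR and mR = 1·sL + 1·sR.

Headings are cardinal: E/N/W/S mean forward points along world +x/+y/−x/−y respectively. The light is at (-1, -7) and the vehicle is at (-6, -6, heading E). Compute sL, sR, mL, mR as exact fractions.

left sensor world pos  = (-4, -3); dL² = 25
right sensor world pos = (-4, -9); dR² = 13
sL = 40/25 = 8/5
sR = 40/13 = 40/13
mL = 1/2·sL + -1·sR = -148/65
mR = 1·sL + 1·sR = 304/65

8/5 40/13 -148/65 304/65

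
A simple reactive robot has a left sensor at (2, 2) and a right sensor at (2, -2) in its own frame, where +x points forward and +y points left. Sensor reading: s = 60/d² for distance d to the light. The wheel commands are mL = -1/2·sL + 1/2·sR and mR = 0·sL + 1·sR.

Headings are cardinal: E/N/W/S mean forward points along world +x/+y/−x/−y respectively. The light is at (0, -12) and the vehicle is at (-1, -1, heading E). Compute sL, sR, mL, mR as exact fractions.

left sensor world pos  = (1, 1); dL² = 170
right sensor world pos = (1, -3); dR² = 82
sL = 60/170 = 6/17
sR = 60/82 = 30/41
mL = -1/2·sL + 1/2·sR = 132/697
mR = 0·sL + 1·sR = 30/41

6/17 30/41 132/697 30/41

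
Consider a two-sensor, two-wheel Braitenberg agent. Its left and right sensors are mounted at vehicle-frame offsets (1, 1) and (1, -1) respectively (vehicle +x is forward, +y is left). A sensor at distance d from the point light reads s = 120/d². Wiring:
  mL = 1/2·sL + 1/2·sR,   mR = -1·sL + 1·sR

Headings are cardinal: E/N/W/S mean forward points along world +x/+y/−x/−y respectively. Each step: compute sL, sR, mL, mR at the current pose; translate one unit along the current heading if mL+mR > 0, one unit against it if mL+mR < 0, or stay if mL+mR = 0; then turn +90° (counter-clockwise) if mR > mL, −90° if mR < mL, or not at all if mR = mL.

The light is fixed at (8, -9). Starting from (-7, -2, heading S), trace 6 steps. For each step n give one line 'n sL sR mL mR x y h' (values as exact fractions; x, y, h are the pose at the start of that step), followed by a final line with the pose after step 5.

n=0: pose=(-7,-2,S); sL=15/29, sR=30/73; mL=1965/4234, mR=-225/2117; mL+mR=1515/4234 → advance +1; mR−mL=-2415/4234 → turn -1·90°
n=1: pose=(-7,-3,W); sL=120/281, sR=24/61; mL=7032/17141, mR=-576/17141; mL+mR=6456/17141 → advance +1; mR−mL=-7608/17141 → turn -1·90°
n=2: pose=(-8,-3,N); sL=60/169, sR=60/137; mL=9180/23153, mR=1920/23153; mL+mR=11100/23153 → advance +1; mR−mL=-7260/23153 → turn -1·90°
n=3: pose=(-8,-2,E); sL=120/289, sR=40/87; mL=11000/25143, mR=1120/25143; mL+mR=4040/8381 → advance +1; mR−mL=-9880/25143 → turn -1·90°
n=4: pose=(-7,-2,S); sL=15/29, sR=30/73; mL=1965/4234, mR=-225/2117; mL+mR=1515/4234 → advance +1; mR−mL=-2415/4234 → turn -1·90°
n=5: pose=(-7,-3,W); sL=120/281, sR=24/61; mL=7032/17141, mR=-576/17141; mL+mR=6456/17141 → advance +1; mR−mL=-7608/17141 → turn -1·90°

0 15/29 30/73 1965/4234 -225/2117 -7 -2 S
1 120/281 24/61 7032/17141 -576/17141 -7 -3 W
2 60/169 60/137 9180/23153 1920/23153 -8 -3 N
3 120/289 40/87 11000/25143 1120/25143 -8 -2 E
4 15/29 30/73 1965/4234 -225/2117 -7 -2 S
5 120/281 24/61 7032/17141 -576/17141 -7 -3 W
final -8 -3 N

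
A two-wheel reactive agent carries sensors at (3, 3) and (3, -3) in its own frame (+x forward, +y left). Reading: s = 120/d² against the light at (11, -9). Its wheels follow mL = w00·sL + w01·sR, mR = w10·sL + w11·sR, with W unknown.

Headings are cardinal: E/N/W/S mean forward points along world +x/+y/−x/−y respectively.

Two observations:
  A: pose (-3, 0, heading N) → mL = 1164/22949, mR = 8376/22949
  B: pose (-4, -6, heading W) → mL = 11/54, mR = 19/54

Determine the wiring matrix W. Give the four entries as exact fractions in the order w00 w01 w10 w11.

1 -1/2 1/2 1/2

obs A: pose=(-3,0,N) → sL=120/433, sR=24/53, mL=1164/22949, mR=8376/22949
obs B: pose=(-4,-6,W) → sL=10/27, sR=1/3, mL=11/54, mR=19/54
sensor matrix S = [[120/433, 24/53], [10/27, 1/3]]; det S = -15560/206541
solve [mL_A; mL_B] = S·[w00; w01] and [mR_A; mR_B] = S·[w10; w11]:
  w00 = 1, w01 = -1/2, w10 = 1/2, w11 = 1/2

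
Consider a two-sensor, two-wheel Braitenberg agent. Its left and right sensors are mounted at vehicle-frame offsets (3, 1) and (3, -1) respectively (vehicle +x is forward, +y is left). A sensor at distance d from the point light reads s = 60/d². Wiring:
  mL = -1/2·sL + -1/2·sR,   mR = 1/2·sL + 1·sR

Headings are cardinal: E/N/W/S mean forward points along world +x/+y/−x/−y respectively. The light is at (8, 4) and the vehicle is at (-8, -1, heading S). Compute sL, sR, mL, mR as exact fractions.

left sensor world pos  = (-7, -4); dL² = 289
right sensor world pos = (-9, -4); dR² = 353
sL = 60/289 = 60/289
sR = 60/353 = 60/353
mL = -1/2·sL + -1/2·sR = -19260/102017
mR = 1/2·sL + 1·sR = 27930/102017

60/289 60/353 -19260/102017 27930/102017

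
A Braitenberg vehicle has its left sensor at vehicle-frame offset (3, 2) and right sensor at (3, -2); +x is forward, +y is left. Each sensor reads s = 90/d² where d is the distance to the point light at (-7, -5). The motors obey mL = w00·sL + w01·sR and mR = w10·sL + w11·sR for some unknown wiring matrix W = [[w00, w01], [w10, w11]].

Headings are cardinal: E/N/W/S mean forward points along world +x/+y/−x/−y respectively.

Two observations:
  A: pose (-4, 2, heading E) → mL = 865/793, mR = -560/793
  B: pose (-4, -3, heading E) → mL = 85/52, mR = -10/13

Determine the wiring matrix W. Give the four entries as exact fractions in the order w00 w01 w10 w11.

-1/2 1 1 -1

obs A: pose=(-4,2,E) → sL=10/13, sR=90/61, mL=865/793, mR=-560/793
obs B: pose=(-4,-3,E) → sL=45/26, sR=5/2, mL=85/52, mR=-10/13
sensor matrix S = [[10/13, 90/61], [45/26, 5/2]]; det S = -500/793
solve [mL_A; mL_B] = S·[w00; w01] and [mR_A; mR_B] = S·[w10; w11]:
  w00 = -1/2, w01 = 1, w10 = 1, w11 = -1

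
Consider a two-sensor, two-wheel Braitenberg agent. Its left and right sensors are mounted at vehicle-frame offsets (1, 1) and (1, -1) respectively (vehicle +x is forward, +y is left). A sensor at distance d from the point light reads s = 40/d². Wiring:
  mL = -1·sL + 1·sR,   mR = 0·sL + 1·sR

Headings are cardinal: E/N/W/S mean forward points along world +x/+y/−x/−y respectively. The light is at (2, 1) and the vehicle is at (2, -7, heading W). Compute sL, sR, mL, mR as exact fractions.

20/41 4/5 64/205 4/5

left sensor world pos  = (1, -8); dL² = 82
right sensor world pos = (1, -6); dR² = 50
sL = 40/82 = 20/41
sR = 40/50 = 4/5
mL = -1·sL + 1·sR = 64/205
mR = 0·sL + 1·sR = 4/5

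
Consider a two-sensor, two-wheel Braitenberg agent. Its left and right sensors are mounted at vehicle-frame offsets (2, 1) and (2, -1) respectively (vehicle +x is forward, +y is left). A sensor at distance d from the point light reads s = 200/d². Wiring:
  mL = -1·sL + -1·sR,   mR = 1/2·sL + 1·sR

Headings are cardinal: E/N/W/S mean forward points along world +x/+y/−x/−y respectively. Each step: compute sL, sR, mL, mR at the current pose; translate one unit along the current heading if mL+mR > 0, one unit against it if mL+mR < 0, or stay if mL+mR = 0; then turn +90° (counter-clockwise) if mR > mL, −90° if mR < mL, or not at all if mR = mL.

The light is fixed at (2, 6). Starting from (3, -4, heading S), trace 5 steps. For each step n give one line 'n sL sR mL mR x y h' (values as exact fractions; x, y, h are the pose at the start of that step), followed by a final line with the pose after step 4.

n=0: pose=(3,-4,S); sL=50/37, sR=25/18; mL=-1825/666, mR=1375/666; mL+mR=-25/37 → advance -1; mR−mL=1600/333 → turn +1·90°
n=1: pose=(3,-3,E); sL=200/73, sR=200/109; mL=-36400/7957, mR=25500/7957; mL+mR=-100/73 → advance -1; mR−mL=61900/7957 → turn +1·90°
n=2: pose=(2,-3,N); sL=4, sR=4; mL=-8, mR=6; mL+mR=-2 → advance -1; mR−mL=14 → turn +1·90°
n=3: pose=(2,-4,W); sL=8/5, sR=40/17; mL=-336/85, mR=268/85; mL+mR=-4/5 → advance -1; mR−mL=604/85 → turn +1·90°
n=4: pose=(3,-4,S); sL=50/37, sR=25/18; mL=-1825/666, mR=1375/666; mL+mR=-25/37 → advance -1; mR−mL=1600/333 → turn +1·90°

0 50/37 25/18 -1825/666 1375/666 3 -4 S
1 200/73 200/109 -36400/7957 25500/7957 3 -3 E
2 4 4 -8 6 2 -3 N
3 8/5 40/17 -336/85 268/85 2 -4 W
4 50/37 25/18 -1825/666 1375/666 3 -4 S
final 3 -3 E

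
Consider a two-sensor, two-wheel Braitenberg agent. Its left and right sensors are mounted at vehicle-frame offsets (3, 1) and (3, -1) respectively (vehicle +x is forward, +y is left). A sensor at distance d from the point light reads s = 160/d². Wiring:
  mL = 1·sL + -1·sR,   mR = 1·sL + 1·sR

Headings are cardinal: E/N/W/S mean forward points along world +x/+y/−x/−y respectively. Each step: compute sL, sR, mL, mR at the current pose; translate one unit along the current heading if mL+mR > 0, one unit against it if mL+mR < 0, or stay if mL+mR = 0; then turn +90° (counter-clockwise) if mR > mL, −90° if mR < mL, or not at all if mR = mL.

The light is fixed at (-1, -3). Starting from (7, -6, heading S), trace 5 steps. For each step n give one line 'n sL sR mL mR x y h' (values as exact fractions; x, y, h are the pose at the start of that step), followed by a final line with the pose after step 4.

n=0: pose=(7,-6,S); sL=160/117, sR=32/17; mL=-1024/1989, mR=6464/1989; mL+mR=320/117 → advance +1; mR−mL=64/17 → turn +1·90°
n=1: pose=(7,-7,E); sL=16/13, sR=80/73; mL=128/949, mR=2208/949; mL+mR=32/13 → advance +1; mR−mL=160/73 → turn +1·90°
n=2: pose=(8,-7,N); sL=32/13, sR=160/101; mL=1152/1313, mR=5312/1313; mL+mR=64/13 → advance +1; mR−mL=320/101 → turn +1·90°
n=3: pose=(8,-6,W); sL=40/13, sR=4; mL=-12/13, mR=92/13; mL+mR=80/13 → advance +1; mR−mL=8 → turn +1·90°
n=4: pose=(7,-6,S); sL=160/117, sR=32/17; mL=-1024/1989, mR=6464/1989; mL+mR=320/117 → advance +1; mR−mL=64/17 → turn +1·90°

0 160/117 32/17 -1024/1989 6464/1989 7 -6 S
1 16/13 80/73 128/949 2208/949 7 -7 E
2 32/13 160/101 1152/1313 5312/1313 8 -7 N
3 40/13 4 -12/13 92/13 8 -6 W
4 160/117 32/17 -1024/1989 6464/1989 7 -6 S
final 7 -7 E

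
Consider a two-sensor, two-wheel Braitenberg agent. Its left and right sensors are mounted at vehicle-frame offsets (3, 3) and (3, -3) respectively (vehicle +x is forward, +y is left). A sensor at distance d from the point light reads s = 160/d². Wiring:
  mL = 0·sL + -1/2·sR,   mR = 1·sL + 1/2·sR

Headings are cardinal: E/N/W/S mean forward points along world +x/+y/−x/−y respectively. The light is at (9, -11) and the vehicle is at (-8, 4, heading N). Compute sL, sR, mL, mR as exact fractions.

left sensor world pos  = (-11, 7); dL² = 724
right sensor world pos = (-5, 7); dR² = 520
sL = 160/724 = 40/181
sR = 160/520 = 4/13
mL = 0·sL + -1/2·sR = -2/13
mR = 1·sL + 1/2·sR = 882/2353

40/181 4/13 -2/13 882/2353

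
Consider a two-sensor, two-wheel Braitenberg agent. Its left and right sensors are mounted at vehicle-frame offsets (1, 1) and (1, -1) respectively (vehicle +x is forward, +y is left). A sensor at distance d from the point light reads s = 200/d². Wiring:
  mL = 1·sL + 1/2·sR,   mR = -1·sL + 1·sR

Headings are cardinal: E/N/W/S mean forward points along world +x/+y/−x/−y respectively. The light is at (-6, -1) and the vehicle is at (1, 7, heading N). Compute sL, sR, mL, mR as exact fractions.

left sensor world pos  = (0, 8); dL² = 117
right sensor world pos = (2, 8); dR² = 145
sL = 200/117 = 200/117
sR = 200/145 = 40/29
mL = 1·sL + 1/2·sR = 8140/3393
mR = -1·sL + 1·sR = -1120/3393

200/117 40/29 8140/3393 -1120/3393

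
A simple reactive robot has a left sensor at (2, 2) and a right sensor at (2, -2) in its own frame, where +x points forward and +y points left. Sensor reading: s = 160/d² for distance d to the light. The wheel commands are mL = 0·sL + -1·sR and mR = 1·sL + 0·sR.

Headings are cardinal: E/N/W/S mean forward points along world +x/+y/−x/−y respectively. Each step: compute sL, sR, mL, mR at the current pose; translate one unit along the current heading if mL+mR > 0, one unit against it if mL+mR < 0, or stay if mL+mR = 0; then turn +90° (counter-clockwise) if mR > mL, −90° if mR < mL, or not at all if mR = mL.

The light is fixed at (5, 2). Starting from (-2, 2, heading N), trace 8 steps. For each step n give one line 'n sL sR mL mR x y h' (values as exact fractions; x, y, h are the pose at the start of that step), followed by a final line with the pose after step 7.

0 32/17 160/29 -160/29 32/17 -2 2 N
1 16/9 80/41 -80/41 16/9 -2 1 W
2 32/5 160/73 -160/73 32/5 -1 1 S
3 10 5 -5 10 -1 0 E
4 160/49 160/9 -160/9 160/49 0 0 N
5 80/37 16/5 -16/5 80/37 0 -1 W
6 160/29 160/61 -160/61 160/29 1 -1 S
7 20 4 -4 20 1 -2 E
final 2 -2 N

n=0: pose=(-2,2,N); sL=32/17, sR=160/29; mL=-160/29, mR=32/17; mL+mR=-1792/493 → advance -1; mR−mL=3648/493 → turn +1·90°
n=1: pose=(-2,1,W); sL=16/9, sR=80/41; mL=-80/41, mR=16/9; mL+mR=-64/369 → advance -1; mR−mL=1376/369 → turn +1·90°
n=2: pose=(-1,1,S); sL=32/5, sR=160/73; mL=-160/73, mR=32/5; mL+mR=1536/365 → advance +1; mR−mL=3136/365 → turn +1·90°
n=3: pose=(-1,0,E); sL=10, sR=5; mL=-5, mR=10; mL+mR=5 → advance +1; mR−mL=15 → turn +1·90°
n=4: pose=(0,0,N); sL=160/49, sR=160/9; mL=-160/9, mR=160/49; mL+mR=-6400/441 → advance -1; mR−mL=9280/441 → turn +1·90°
n=5: pose=(0,-1,W); sL=80/37, sR=16/5; mL=-16/5, mR=80/37; mL+mR=-192/185 → advance -1; mR−mL=992/185 → turn +1·90°
n=6: pose=(1,-1,S); sL=160/29, sR=160/61; mL=-160/61, mR=160/29; mL+mR=5120/1769 → advance +1; mR−mL=14400/1769 → turn +1·90°
n=7: pose=(1,-2,E); sL=20, sR=4; mL=-4, mR=20; mL+mR=16 → advance +1; mR−mL=24 → turn +1·90°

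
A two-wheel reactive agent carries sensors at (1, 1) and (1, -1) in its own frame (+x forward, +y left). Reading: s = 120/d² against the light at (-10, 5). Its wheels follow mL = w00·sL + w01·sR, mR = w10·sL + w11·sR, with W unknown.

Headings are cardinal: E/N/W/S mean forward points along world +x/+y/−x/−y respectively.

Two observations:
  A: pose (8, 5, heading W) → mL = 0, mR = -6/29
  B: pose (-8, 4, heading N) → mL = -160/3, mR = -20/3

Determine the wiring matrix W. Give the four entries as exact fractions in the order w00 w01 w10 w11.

-1/2 1/2 0 -1/2

obs A: pose=(8,5,W) → sL=12/29, sR=12/29, mL=0, mR=-6/29
obs B: pose=(-8,4,N) → sL=120, sR=40/3, mL=-160/3, mR=-20/3
sensor matrix S = [[12/29, 12/29], [120, 40/3]]; det S = -1280/29
solve [mL_A; mL_B] = S·[w00; w01] and [mR_A; mR_B] = S·[w10; w11]:
  w00 = -1/2, w01 = 1/2, w10 = 0, w11 = -1/2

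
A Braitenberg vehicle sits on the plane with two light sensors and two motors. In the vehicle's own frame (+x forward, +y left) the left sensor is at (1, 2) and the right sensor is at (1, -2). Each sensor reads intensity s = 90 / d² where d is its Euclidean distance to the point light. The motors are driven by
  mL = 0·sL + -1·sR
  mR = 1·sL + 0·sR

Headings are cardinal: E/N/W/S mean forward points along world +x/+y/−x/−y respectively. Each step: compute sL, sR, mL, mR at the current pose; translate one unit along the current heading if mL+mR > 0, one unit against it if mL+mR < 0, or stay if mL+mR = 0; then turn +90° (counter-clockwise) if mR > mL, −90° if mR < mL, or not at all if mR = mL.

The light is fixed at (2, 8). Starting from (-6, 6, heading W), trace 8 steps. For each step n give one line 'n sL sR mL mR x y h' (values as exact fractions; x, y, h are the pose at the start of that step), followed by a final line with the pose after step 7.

n=0: pose=(-6,6,W); sL=90/97, sR=10/9; mL=-10/9, mR=90/97; mL+mR=-160/873 → advance -1; mR−mL=1780/873 → turn +1·90°
n=1: pose=(-5,6,S); sL=45/17, sR=1; mL=-1, mR=45/17; mL+mR=28/17 → advance +1; mR−mL=62/17 → turn +1·90°
n=2: pose=(-5,5,E); sL=90/37, sR=90/61; mL=-90/61, mR=90/37; mL+mR=2160/2257 → advance +1; mR−mL=8820/2257 → turn +1·90°
n=3: pose=(-4,5,N); sL=45/34, sR=9/2; mL=-9/2, mR=45/34; mL+mR=-54/17 → advance -1; mR−mL=99/17 → turn +1·90°
n=4: pose=(-4,4,W); sL=18/17, sR=90/53; mL=-90/53, mR=18/17; mL+mR=-576/901 → advance -1; mR−mL=2484/901 → turn +1·90°
n=5: pose=(-3,4,S); sL=45/17, sR=45/37; mL=-45/37, mR=45/17; mL+mR=900/629 → advance +1; mR−mL=2430/629 → turn +1·90°
n=6: pose=(-3,3,E); sL=18/5, sR=18/13; mL=-18/13, mR=18/5; mL+mR=144/65 → advance +1; mR−mL=324/65 → turn +1·90°
n=7: pose=(-2,3,N); sL=45/26, sR=9/2; mL=-9/2, mR=45/26; mL+mR=-36/13 → advance -1; mR−mL=81/13 → turn +1·90°

0 90/97 10/9 -10/9 90/97 -6 6 W
1 45/17 1 -1 45/17 -5 6 S
2 90/37 90/61 -90/61 90/37 -5 5 E
3 45/34 9/2 -9/2 45/34 -4 5 N
4 18/17 90/53 -90/53 18/17 -4 4 W
5 45/17 45/37 -45/37 45/17 -3 4 S
6 18/5 18/13 -18/13 18/5 -3 3 E
7 45/26 9/2 -9/2 45/26 -2 3 N
final -2 2 W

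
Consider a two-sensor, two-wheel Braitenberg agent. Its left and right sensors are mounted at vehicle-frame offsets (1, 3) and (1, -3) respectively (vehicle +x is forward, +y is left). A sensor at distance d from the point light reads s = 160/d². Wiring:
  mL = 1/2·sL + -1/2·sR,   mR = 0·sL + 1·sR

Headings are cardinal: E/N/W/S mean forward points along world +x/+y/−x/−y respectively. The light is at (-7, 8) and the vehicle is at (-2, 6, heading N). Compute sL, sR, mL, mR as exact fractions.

32 32/13 192/13 32/13

left sensor world pos  = (-5, 7); dL² = 5
right sensor world pos = (1, 7); dR² = 65
sL = 160/5 = 32
sR = 160/65 = 32/13
mL = 1/2·sL + -1/2·sR = 192/13
mR = 0·sL + 1·sR = 32/13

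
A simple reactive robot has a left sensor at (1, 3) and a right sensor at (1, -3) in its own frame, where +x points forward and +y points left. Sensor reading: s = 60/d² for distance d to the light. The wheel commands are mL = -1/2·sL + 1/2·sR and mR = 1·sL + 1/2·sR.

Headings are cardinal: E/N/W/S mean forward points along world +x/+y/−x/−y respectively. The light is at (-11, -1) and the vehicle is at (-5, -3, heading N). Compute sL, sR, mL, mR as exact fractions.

6 30/41 -108/41 261/41

left sensor world pos  = (-8, -2); dL² = 10
right sensor world pos = (-2, -2); dR² = 82
sL = 60/10 = 6
sR = 60/82 = 30/41
mL = -1/2·sL + 1/2·sR = -108/41
mR = 1·sL + 1/2·sR = 261/41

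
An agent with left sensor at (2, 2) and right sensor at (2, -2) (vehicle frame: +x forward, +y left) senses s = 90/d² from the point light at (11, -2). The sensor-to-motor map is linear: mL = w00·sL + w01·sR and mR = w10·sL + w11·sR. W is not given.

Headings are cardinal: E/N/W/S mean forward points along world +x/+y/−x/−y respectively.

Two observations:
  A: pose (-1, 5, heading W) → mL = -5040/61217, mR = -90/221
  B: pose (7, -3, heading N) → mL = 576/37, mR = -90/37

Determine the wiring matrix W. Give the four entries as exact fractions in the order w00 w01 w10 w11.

obs A: pose=(-1,5,W) → sL=90/221, sR=90/277, mL=-5040/61217, mR=-90/221
obs B: pose=(7,-3,N) → sL=90/37, sR=18, mL=576/37, mR=-90/37
sensor matrix S = [[90/221, 90/277], [90/37, 18]]; det S = 14813280/2265029
solve [mL_A; mL_B] = S·[w00; w01] and [mR_A; mR_B] = S·[w10; w11]:
  w00 = -1, w01 = 1, w10 = -1, w11 = 0

-1 1 -1 0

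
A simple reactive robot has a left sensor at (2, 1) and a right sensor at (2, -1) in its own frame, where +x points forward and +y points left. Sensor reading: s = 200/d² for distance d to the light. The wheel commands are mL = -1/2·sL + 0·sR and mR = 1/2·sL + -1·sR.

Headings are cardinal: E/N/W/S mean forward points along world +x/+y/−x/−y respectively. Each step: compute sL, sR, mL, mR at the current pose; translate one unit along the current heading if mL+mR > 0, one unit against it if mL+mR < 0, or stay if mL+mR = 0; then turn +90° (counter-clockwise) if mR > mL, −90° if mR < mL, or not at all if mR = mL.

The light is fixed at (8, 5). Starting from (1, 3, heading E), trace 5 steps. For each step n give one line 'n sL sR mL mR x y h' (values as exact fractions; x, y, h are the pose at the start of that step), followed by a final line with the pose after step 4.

0 100/13 100/17 -50/13 -450/221 1 3 E
1 200/81 200/49 -100/81 -11300/3969 0 3 N
2 5 50/13 -5/2 -35/26 0 2 E
3 200/101 40/13 -100/101 -2740/1313 -1 2 N
4 100/29 100/37 -50/29 -1050/1073 -1 1 E
final -2 1 N

n=0: pose=(1,3,E); sL=100/13, sR=100/17; mL=-50/13, mR=-450/221; mL+mR=-100/17 → advance -1; mR−mL=400/221 → turn +1·90°
n=1: pose=(0,3,N); sL=200/81, sR=200/49; mL=-100/81, mR=-11300/3969; mL+mR=-200/49 → advance -1; mR−mL=-6400/3969 → turn -1·90°
n=2: pose=(0,2,E); sL=5, sR=50/13; mL=-5/2, mR=-35/26; mL+mR=-50/13 → advance -1; mR−mL=15/13 → turn +1·90°
n=3: pose=(-1,2,N); sL=200/101, sR=40/13; mL=-100/101, mR=-2740/1313; mL+mR=-40/13 → advance -1; mR−mL=-1440/1313 → turn -1·90°
n=4: pose=(-1,1,E); sL=100/29, sR=100/37; mL=-50/29, mR=-1050/1073; mL+mR=-100/37 → advance -1; mR−mL=800/1073 → turn +1·90°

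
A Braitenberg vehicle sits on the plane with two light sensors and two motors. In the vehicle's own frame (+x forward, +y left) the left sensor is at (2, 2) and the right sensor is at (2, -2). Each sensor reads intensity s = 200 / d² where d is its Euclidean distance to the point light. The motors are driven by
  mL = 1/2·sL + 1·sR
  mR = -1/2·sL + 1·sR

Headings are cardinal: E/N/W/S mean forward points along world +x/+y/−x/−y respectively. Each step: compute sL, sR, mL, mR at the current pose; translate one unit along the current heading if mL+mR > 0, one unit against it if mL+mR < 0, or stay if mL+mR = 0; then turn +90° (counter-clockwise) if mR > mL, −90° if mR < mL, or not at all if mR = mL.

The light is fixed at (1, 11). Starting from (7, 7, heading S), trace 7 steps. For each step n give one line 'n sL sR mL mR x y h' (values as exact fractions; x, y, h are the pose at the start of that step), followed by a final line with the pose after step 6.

0 2 50/13 63/13 37/13 7 7 S
1 40/13 8 124/13 84/13 7 6 W
2 100/9 100/29 2350/261 -550/261 6 6 N
3 200/53 40/17 3820/901 420/901 6 7 E
4 2 50/13 63/13 37/13 7 7 S
5 40/13 8 124/13 84/13 7 6 W
6 100/9 100/29 2350/261 -550/261 6 6 N
final 6 7 E

n=0: pose=(7,7,S); sL=2, sR=50/13; mL=63/13, mR=37/13; mL+mR=100/13 → advance +1; mR−mL=-2 → turn -1·90°
n=1: pose=(7,6,W); sL=40/13, sR=8; mL=124/13, mR=84/13; mL+mR=16 → advance +1; mR−mL=-40/13 → turn -1·90°
n=2: pose=(6,6,N); sL=100/9, sR=100/29; mL=2350/261, mR=-550/261; mL+mR=200/29 → advance +1; mR−mL=-100/9 → turn -1·90°
n=3: pose=(6,7,E); sL=200/53, sR=40/17; mL=3820/901, mR=420/901; mL+mR=80/17 → advance +1; mR−mL=-200/53 → turn -1·90°
n=4: pose=(7,7,S); sL=2, sR=50/13; mL=63/13, mR=37/13; mL+mR=100/13 → advance +1; mR−mL=-2 → turn -1·90°
n=5: pose=(7,6,W); sL=40/13, sR=8; mL=124/13, mR=84/13; mL+mR=16 → advance +1; mR−mL=-40/13 → turn -1·90°
n=6: pose=(6,6,N); sL=100/9, sR=100/29; mL=2350/261, mR=-550/261; mL+mR=200/29 → advance +1; mR−mL=-100/9 → turn -1·90°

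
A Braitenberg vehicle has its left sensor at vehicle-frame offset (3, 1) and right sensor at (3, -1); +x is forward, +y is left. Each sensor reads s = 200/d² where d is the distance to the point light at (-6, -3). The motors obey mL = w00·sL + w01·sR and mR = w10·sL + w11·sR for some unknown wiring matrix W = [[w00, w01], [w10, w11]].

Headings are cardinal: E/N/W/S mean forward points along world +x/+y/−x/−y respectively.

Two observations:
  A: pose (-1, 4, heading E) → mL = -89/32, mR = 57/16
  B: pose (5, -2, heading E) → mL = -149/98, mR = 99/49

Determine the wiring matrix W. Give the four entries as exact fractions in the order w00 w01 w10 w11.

-1/2 -1 1 1

obs A: pose=(-1,4,E) → sL=25/16, sR=2, mL=-89/32, mR=57/16
obs B: pose=(5,-2,E) → sL=1, sR=50/49, mL=-149/98, mR=99/49
sensor matrix S = [[25/16, 2], [1, 50/49]]; det S = -159/392
solve [mL_A; mL_B] = S·[w00; w01] and [mR_A; mR_B] = S·[w10; w11]:
  w00 = -1/2, w01 = -1, w10 = 1, w11 = 1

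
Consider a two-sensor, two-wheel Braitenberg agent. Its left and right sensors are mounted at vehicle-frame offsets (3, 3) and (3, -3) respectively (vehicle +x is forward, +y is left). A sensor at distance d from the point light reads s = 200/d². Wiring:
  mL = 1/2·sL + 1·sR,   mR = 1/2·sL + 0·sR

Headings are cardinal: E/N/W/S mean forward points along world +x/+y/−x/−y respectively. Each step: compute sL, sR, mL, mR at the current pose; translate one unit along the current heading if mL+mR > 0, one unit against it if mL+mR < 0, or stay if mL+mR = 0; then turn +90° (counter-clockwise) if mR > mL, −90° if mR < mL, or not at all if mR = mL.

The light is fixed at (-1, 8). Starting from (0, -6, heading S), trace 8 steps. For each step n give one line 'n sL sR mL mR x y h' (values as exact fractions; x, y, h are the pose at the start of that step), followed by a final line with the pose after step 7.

0 40/61 200/293 18060/17873 20/61 0 -6 S
1 25/41 50/37 5025/3034 25/82 0 -7 W
2 200/153 200/153 100/51 100/153 -1 -7 N
3 20/13 100/149 2790/1937 10/13 -1 -6 E
4 40/61 200/293 18060/17873 20/61 0 -6 S
5 25/41 50/37 5025/3034 25/82 0 -7 W
6 200/153 200/153 100/51 100/153 -1 -7 N
7 20/13 100/149 2790/1937 10/13 -1 -6 E
final 0 -6 S

n=0: pose=(0,-6,S); sL=40/61, sR=200/293; mL=18060/17873, mR=20/61; mL+mR=23920/17873 → advance +1; mR−mL=-200/293 → turn -1·90°
n=1: pose=(0,-7,W); sL=25/41, sR=50/37; mL=5025/3034, mR=25/82; mL+mR=2975/1517 → advance +1; mR−mL=-50/37 → turn -1·90°
n=2: pose=(-1,-7,N); sL=200/153, sR=200/153; mL=100/51, mR=100/153; mL+mR=400/153 → advance +1; mR−mL=-200/153 → turn -1·90°
n=3: pose=(-1,-6,E); sL=20/13, sR=100/149; mL=2790/1937, mR=10/13; mL+mR=4280/1937 → advance +1; mR−mL=-100/149 → turn -1·90°
n=4: pose=(0,-6,S); sL=40/61, sR=200/293; mL=18060/17873, mR=20/61; mL+mR=23920/17873 → advance +1; mR−mL=-200/293 → turn -1·90°
n=5: pose=(0,-7,W); sL=25/41, sR=50/37; mL=5025/3034, mR=25/82; mL+mR=2975/1517 → advance +1; mR−mL=-50/37 → turn -1·90°
n=6: pose=(-1,-7,N); sL=200/153, sR=200/153; mL=100/51, mR=100/153; mL+mR=400/153 → advance +1; mR−mL=-200/153 → turn -1·90°
n=7: pose=(-1,-6,E); sL=20/13, sR=100/149; mL=2790/1937, mR=10/13; mL+mR=4280/1937 → advance +1; mR−mL=-100/149 → turn -1·90°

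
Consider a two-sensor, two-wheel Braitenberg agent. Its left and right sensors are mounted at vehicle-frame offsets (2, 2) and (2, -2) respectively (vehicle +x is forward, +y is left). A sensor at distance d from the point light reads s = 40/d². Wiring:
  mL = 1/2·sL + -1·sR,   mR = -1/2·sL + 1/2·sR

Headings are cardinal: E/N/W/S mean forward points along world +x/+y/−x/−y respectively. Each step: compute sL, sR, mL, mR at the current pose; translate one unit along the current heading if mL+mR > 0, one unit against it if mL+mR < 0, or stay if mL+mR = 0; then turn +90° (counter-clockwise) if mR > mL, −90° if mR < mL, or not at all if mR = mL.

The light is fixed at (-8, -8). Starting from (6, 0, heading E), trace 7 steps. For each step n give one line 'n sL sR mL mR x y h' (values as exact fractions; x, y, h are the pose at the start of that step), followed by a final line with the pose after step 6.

n=0: pose=(6,0,E); sL=10/89, sR=10/73; mL=-525/6497, mR=80/6497; mL+mR=-5/73 → advance -1; mR−mL=605/6497 → turn +1·90°
n=1: pose=(5,0,N); sL=40/221, sR=8/65; mL=-36/1105, mR=-32/1105; mL+mR=-4/65 → advance -1; mR−mL=4/1105 → turn +1·90°
n=2: pose=(5,-1,W); sL=20/73, sR=20/101; mL=-450/7373, mR=-280/7373; mL+mR=-10/101 → advance -1; mR−mL=170/7373 → turn +1·90°
n=3: pose=(6,-1,S); sL=40/281, sR=40/169; mL=-7860/47489, mR=2240/47489; mL+mR=-20/169 → advance -1; mR−mL=10100/47489 → turn +1·90°
n=4: pose=(6,0,E); sL=10/89, sR=10/73; mL=-525/6497, mR=80/6497; mL+mR=-5/73 → advance -1; mR−mL=605/6497 → turn +1·90°
n=5: pose=(5,0,N); sL=40/221, sR=8/65; mL=-36/1105, mR=-32/1105; mL+mR=-4/65 → advance -1; mR−mL=4/1105 → turn +1·90°
n=6: pose=(5,-1,W); sL=20/73, sR=20/101; mL=-450/7373, mR=-280/7373; mL+mR=-10/101 → advance -1; mR−mL=170/7373 → turn +1·90°

0 10/89 10/73 -525/6497 80/6497 6 0 E
1 40/221 8/65 -36/1105 -32/1105 5 0 N
2 20/73 20/101 -450/7373 -280/7373 5 -1 W
3 40/281 40/169 -7860/47489 2240/47489 6 -1 S
4 10/89 10/73 -525/6497 80/6497 6 0 E
5 40/221 8/65 -36/1105 -32/1105 5 0 N
6 20/73 20/101 -450/7373 -280/7373 5 -1 W
final 6 -1 S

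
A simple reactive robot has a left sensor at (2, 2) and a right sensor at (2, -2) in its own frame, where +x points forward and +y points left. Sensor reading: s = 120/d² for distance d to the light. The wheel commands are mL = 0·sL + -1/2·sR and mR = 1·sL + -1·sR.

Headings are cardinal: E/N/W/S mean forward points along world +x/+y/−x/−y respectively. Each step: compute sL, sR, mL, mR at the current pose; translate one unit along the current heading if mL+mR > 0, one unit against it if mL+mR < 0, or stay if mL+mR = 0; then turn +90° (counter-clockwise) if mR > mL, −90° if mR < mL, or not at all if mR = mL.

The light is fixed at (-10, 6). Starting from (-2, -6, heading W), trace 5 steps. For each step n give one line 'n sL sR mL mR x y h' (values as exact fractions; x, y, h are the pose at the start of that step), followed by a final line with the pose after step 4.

0 15/29 15/17 -15/34 -180/493 -2 -6 W
1 120/317 24/49 -12/49 -1728/15533 -1 -6 S
2 60/101 12/29 -6/29 528/2929 -1 -5 E
3 40/39 120/181 -60/181 2560/7059 -2 -5 N
4 2/3 6/5 -3/5 -8/15 -2 -4 W
final -1 -4 S

n=0: pose=(-2,-6,W); sL=15/29, sR=15/17; mL=-15/34, mR=-180/493; mL+mR=-795/986 → advance -1; mR−mL=75/986 → turn +1·90°
n=1: pose=(-1,-6,S); sL=120/317, sR=24/49; mL=-12/49, mR=-1728/15533; mL+mR=-5532/15533 → advance -1; mR−mL=2076/15533 → turn +1·90°
n=2: pose=(-1,-5,E); sL=60/101, sR=12/29; mL=-6/29, mR=528/2929; mL+mR=-78/2929 → advance -1; mR−mL=1134/2929 → turn +1·90°
n=3: pose=(-2,-5,N); sL=40/39, sR=120/181; mL=-60/181, mR=2560/7059; mL+mR=220/7059 → advance +1; mR−mL=4900/7059 → turn +1·90°
n=4: pose=(-2,-4,W); sL=2/3, sR=6/5; mL=-3/5, mR=-8/15; mL+mR=-17/15 → advance -1; mR−mL=1/15 → turn +1·90°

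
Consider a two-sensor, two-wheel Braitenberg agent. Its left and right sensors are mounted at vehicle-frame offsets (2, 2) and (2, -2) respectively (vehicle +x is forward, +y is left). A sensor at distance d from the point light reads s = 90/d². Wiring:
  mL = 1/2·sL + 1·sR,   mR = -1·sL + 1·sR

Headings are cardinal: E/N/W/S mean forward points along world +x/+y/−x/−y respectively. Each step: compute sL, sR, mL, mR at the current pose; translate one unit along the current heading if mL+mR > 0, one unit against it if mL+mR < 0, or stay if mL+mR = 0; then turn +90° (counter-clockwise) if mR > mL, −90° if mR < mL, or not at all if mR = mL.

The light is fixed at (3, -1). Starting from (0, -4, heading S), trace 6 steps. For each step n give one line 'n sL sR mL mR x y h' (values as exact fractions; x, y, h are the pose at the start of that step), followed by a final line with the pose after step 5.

n=0: pose=(0,-4,S); sL=45/13, sR=9/5; mL=459/130, mR=-108/65; mL+mR=243/130 → advance +1; mR−mL=-135/26 → turn -1·90°
n=1: pose=(0,-5,W); sL=90/61, sR=90/29; mL=6795/1769, mR=2880/1769; mL+mR=9675/1769 → advance +1; mR−mL=-135/61 → turn -1·90°
n=2: pose=(-1,-5,N); sL=9/4, sR=45/4; mL=99/8, mR=9; mL+mR=171/8 → advance +1; mR−mL=-27/8 → turn -1·90°
n=3: pose=(-1,-4,E); sL=18, sR=90/29; mL=351/29, mR=-432/29; mL+mR=-81/29 → advance -1; mR−mL=-27 → turn -1·90°
n=4: pose=(-2,-4,S); sL=45/17, sR=45/37; mL=3195/1258, mR=-900/629; mL+mR=1395/1258 → advance +1; mR−mL=-135/34 → turn -1·90°
n=5: pose=(-2,-5,W); sL=18/17, sR=90/53; mL=2007/901, mR=576/901; mL+mR=2583/901 → advance +1; mR−mL=-27/17 → turn -1·90°

0 45/13 9/5 459/130 -108/65 0 -4 S
1 90/61 90/29 6795/1769 2880/1769 0 -5 W
2 9/4 45/4 99/8 9 -1 -5 N
3 18 90/29 351/29 -432/29 -1 -4 E
4 45/17 45/37 3195/1258 -900/629 -2 -4 S
5 18/17 90/53 2007/901 576/901 -2 -5 W
final -3 -5 N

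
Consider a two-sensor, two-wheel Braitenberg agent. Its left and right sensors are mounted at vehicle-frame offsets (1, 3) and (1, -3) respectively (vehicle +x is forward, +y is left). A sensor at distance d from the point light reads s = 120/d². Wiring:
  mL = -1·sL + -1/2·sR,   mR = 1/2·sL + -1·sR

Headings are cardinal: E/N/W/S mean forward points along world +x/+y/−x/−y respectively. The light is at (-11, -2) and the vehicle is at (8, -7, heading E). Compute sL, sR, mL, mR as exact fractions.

left sensor world pos  = (9, -4); dL² = 404
right sensor world pos = (9, -10); dR² = 464
sL = 120/404 = 30/101
sR = 120/464 = 15/58
mL = -1·sL + -1/2·sR = -4995/11716
mR = 1/2·sL + -1·sR = -645/5858

30/101 15/58 -4995/11716 -645/5858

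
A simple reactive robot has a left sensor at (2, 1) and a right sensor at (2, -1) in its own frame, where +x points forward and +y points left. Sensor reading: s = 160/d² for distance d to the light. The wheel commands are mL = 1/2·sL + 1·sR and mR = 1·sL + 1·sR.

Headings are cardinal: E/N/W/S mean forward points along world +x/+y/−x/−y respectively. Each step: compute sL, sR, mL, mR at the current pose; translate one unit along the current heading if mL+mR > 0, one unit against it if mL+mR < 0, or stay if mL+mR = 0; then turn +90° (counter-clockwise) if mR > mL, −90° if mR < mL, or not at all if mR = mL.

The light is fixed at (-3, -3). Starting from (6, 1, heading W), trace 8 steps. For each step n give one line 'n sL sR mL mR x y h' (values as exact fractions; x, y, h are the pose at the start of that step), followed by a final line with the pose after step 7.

0 80/29 80/37 3800/1073 5280/1073 6 1 W
1 32/17 160/53 3568/901 4416/901 5 1 S
2 40/29 20/13 840/377 1100/377 5 0 E
3 160/89 32/25 4848/2225 6848/2225 6 0 N
4 80/29 80/37 3800/1073 5280/1073 6 1 W
5 32/17 160/53 3568/901 4416/901 5 1 S
6 40/29 20/13 840/377 1100/377 5 0 E
7 160/89 32/25 4848/2225 6848/2225 6 0 N
final 6 1 W

n=0: pose=(6,1,W); sL=80/29, sR=80/37; mL=3800/1073, mR=5280/1073; mL+mR=9080/1073 → advance +1; mR−mL=40/29 → turn +1·90°
n=1: pose=(5,1,S); sL=32/17, sR=160/53; mL=3568/901, mR=4416/901; mL+mR=7984/901 → advance +1; mR−mL=16/17 → turn +1·90°
n=2: pose=(5,0,E); sL=40/29, sR=20/13; mL=840/377, mR=1100/377; mL+mR=1940/377 → advance +1; mR−mL=20/29 → turn +1·90°
n=3: pose=(6,0,N); sL=160/89, sR=32/25; mL=4848/2225, mR=6848/2225; mL+mR=11696/2225 → advance +1; mR−mL=80/89 → turn +1·90°
n=4: pose=(6,1,W); sL=80/29, sR=80/37; mL=3800/1073, mR=5280/1073; mL+mR=9080/1073 → advance +1; mR−mL=40/29 → turn +1·90°
n=5: pose=(5,1,S); sL=32/17, sR=160/53; mL=3568/901, mR=4416/901; mL+mR=7984/901 → advance +1; mR−mL=16/17 → turn +1·90°
n=6: pose=(5,0,E); sL=40/29, sR=20/13; mL=840/377, mR=1100/377; mL+mR=1940/377 → advance +1; mR−mL=20/29 → turn +1·90°
n=7: pose=(6,0,N); sL=160/89, sR=32/25; mL=4848/2225, mR=6848/2225; mL+mR=11696/2225 → advance +1; mR−mL=80/89 → turn +1·90°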